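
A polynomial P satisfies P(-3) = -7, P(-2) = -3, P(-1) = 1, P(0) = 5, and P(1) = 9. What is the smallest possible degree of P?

1

Forward differences of the values at n = -3, -2, -1, 0, 1:
  P  : -7  -3  1  5  9
  Δ  : 4  4  4  4
  Δ^2: 0  0  0
  Δ^3: 0  0
  Δ^4: 0
The first differences are constant (4) and nonzero, while all higher differences vanish, so the minimal degree is 1.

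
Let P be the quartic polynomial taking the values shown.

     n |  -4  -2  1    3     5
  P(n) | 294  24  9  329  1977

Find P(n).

Write P(n) = an^4 + bn^3 + cn^2 + dn + e. Substituting each data point gives a linear system:
  256a - 64b + 16c - 4d + e = 294
  16a - 8b + 4c - 2d + e = 24
  a + b + c + d + e = 9
  81a + 27b + 9c + 3d + e = 329
  625a + 125b + 25c + 5d + e = 1977
Solving the system yields a = 2, b = 5, c = 5, d = -5, e = 2.
So P(n) = 2n^4 + 5n^3 + 5n^2 - 5n + 2.
Check: P(5) = 1977. ✓

P(n) = 2n^4 + 5n^3 + 5n^2 - 5n + 2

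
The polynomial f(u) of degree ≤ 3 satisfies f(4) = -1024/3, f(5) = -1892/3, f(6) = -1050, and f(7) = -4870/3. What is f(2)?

Forward differences of the values at u = 4, 5, 6, 7:
  f  : -1024/3  -1892/3  -1050  -4870/3
  Δ  : -868/3  -1258/3  -1720/3
  Δ^2: -130  -154
  Δ^3: -24
The third differences are constant, confirming degree 3.
Interpolating (Newton forward form) and evaluating at u = 2 gives f(2) = -170/3.

-170/3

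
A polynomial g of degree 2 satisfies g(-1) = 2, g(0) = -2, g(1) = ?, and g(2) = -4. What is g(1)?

The 3 known points determine the degree-2 polynomial uniquely.
Write g(t) = at^2 + bt + c. Substituting each data point gives a linear system:
  a - b + c = 2
  c = -2
  4a + 2b + c = -4
Solving the system yields a = 1, b = -3, c = -2.
So g(t) = t^2 - 3t - 2.
Then g(1) = -4.

-4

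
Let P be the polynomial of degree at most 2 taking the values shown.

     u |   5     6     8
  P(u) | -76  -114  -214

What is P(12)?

-510

Write P(u) = au^2 + bu + c. Substituting each data point gives a linear system:
  25a + 5b + c = -76
  36a + 6b + c = -114
  64a + 8b + c = -214
Solving the system yields a = -4, b = 6, c = -6.
So P(u) = -4u² + 6u - 6.
Then P(12) = -510.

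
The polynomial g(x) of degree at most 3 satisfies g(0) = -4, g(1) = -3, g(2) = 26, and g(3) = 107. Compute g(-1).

Using the Lagrange interpolation formula with nodes 0, 1, 2, 3:
  L_0(x) = (x - 1)(x - 2)(x - 3) / -6
  L_1(x) = x(x - 2)(x - 3) / 2
  L_2(x) = x(x - 1)(x - 3) / -2
  L_3(x) = x(x - 1)(x - 2) / 6
Then g(x) = -4·L_0(x) - 3·L_1(x) + 26·L_2(x) + 107·L_3(x).
Expanding and collecting terms gives g(x) = 4x³ + 2x² - 5x - 4.
Evaluating at x = -1: g(-1) = -1.

-1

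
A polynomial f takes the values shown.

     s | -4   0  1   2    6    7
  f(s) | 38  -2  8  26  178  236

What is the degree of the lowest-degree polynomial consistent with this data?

Divided differences on the nodes -4, 0, 1, 2, 6, 7:
  order 0: 38  -2  8  26  178  236
  order 1: -10  10  18  38  58
  order 2: 4  4  4  4
  order 3: 0  0  0
  order 4: 0  0
  order 5: 0
The order-2 divided differences are all 4 (nonzero) and every higher order vanishes, so the data lies on a polynomial of degree exactly 2.

2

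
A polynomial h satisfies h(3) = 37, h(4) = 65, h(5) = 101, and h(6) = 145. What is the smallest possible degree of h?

Forward differences of the values at x = 3, 4, 5, 6:
  h  : 37  65  101  145
  Δ  : 28  36  44
  Δ^2: 8  8
  Δ^3: 0
The second differences are constant (8) and nonzero, while all higher differences vanish, so the minimal degree is 2.

2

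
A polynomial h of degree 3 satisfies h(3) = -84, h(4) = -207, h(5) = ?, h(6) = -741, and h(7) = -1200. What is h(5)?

The 4 known points determine the degree-3 polynomial uniquely.
Write h(t) = at^3 + bt^2 + ct + d. Substituting each data point gives a linear system:
  27a + 9b + 3c + d = -84
  64a + 16b + 4c + d = -207
  216a + 36b + 6c + d = -741
  343a + 49b + 7c + d = -1200
Solving the system yields a = -4, b = 4, c = -3, d = -3.
So h(t) = -4t^3 + 4t^2 - 3t - 3.
Then h(5) = -418.

-418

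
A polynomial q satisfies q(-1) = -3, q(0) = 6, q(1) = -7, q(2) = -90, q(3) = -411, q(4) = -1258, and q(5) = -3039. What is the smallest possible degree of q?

4

Forward differences of the values at u = -1, 0, 1, 2, 3, 4, 5:
  q  : -3  6  -7  -90  -411  -1258  -3039
  Δ  : 9  -13  -83  -321  -847  -1781
  Δ^2: -22  -70  -238  -526  -934
  Δ^3: -48  -168  -288  -408
  Δ^4: -120  -120  -120
  Δ^5: 0  0
  Δ^6: 0
The fourth differences are constant (-120) and nonzero, while all higher differences vanish, so the minimal degree is 4.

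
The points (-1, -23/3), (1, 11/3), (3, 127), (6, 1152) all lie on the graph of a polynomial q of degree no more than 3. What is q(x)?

q(x) = 6x^3 - 4x^2 - (1/3)x + 2

Write q(x) = ax^3 + bx^2 + cx + d. Substituting each data point gives a linear system:
  -a + b - c + d = -23/3
  a + b + c + d = 11/3
  27a + 9b + 3c + d = 127
  216a + 36b + 6c + d = 1152
Solving the system yields a = 6, b = -4, c = -1/3, d = 2.
So q(x) = 6x^3 - 4x^2 - (1/3)x + 2.
Check: q(1) = 11/3. ✓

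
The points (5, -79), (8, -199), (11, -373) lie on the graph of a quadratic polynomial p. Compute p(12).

Write p(s) = as^2 + bs + c. Substituting each data point gives a linear system:
  25a + 5b + c = -79
  64a + 8b + c = -199
  121a + 11b + c = -373
Solving the system yields a = -3, b = -1, c = 1.
So p(s) = -3s^2 - s + 1.
Then p(12) = -443.

-443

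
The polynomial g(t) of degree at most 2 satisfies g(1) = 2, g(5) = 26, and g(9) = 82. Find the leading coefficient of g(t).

1

Write g(t) = at^2 + bt + c. Substituting each data point gives a linear system:
  a + b + c = 2
  25a + 5b + c = 26
  81a + 9b + c = 82
Solving the system yields a = 1, b = 0, c = 1.
So g(t) = t^2 + 1.
The leading coefficient is 1.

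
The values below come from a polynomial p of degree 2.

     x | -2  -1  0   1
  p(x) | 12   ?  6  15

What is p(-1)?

5

The 3 known points determine the degree-2 polynomial uniquely.
Write p(x) = ax^2 + bx + c. Substituting each data point gives a linear system:
  4a - 2b + c = 12
  c = 6
  a + b + c = 15
Solving the system yields a = 4, b = 5, c = 6.
So p(x) = 4x² + 5x + 6.
Then p(-1) = 5.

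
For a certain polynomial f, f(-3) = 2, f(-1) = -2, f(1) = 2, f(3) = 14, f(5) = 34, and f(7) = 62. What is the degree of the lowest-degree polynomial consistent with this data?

2

Forward differences of the values at n = -3, -1, 1, 3, 5, 7:
  f  : 2  -2  2  14  34  62
  Δ  : -4  4  12  20  28
  Δ^2: 8  8  8  8
  Δ^3: 0  0  0
  Δ^4: 0  0
  Δ^5: 0
The second differences are constant (8) and nonzero, while all higher differences vanish, so the minimal degree is 2.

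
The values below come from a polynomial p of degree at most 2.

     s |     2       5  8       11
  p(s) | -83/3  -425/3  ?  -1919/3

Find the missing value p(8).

-1037/3

On equispaced nodes a degree-2 polynomial has vanishing third forward difference, so
  - p(2) + 3·p(5) - 3·p(8) + p(11) = 0.
Substituting the known values and solving for p(8):
  -3·p(8) = 1037
  p(8) = -1037/3.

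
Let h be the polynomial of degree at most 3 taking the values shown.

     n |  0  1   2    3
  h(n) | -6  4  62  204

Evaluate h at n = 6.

1494

Write h(n) = an^3 + bn^2 + cn + d. Substituting each data point gives a linear system:
  d = -6
  a + b + c + d = 4
  8a + 4b + 2c + d = 62
  27a + 9b + 3c + d = 204
Solving the system yields a = 6, b = 6, c = -2, d = -6.
So h(n) = 6n³ + 6n² - 2n - 6.
Then h(6) = 1494.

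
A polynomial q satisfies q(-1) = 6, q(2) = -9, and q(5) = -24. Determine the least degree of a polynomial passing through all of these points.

Forward differences of the values at s = -1, 2, 5:
  q  : 6  -9  -24
  Δ  : -15  -15
  Δ^2: 0
The first differences are constant (-15) and nonzero, while all higher differences vanish, so the minimal degree is 1.

1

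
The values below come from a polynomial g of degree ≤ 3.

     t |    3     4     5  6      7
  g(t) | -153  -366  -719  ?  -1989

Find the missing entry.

-1248

The 4 known points determine the degree-3 polynomial uniquely.
Write g(t) = at^3 + bt^2 + ct + d. Substituting each data point gives a linear system:
  27a + 9b + 3c + d = -153
  64a + 16b + 4c + d = -366
  125a + 25b + 5c + d = -719
  343a + 49b + 7c + d = -1989
Solving the system yields a = -6, b = 2, c = -5, d = 6.
So g(t) = -6t^3 + 2t^2 - 5t + 6.
Then g(6) = -1248.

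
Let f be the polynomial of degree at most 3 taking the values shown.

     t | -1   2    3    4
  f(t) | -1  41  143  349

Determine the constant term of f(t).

5

Write f(t) = at^3 + bt^2 + ct + d. Substituting each data point gives a linear system:
  -a + b - c + d = -1
  8a + 4b + 2c + d = 41
  27a + 9b + 3c + d = 143
  64a + 16b + 4c + d = 349
Solving the system yields a = 6, b = -2, c = -2, d = 5.
So f(t) = 6t^3 - 2t^2 - 2t + 5.
The constant term is 5.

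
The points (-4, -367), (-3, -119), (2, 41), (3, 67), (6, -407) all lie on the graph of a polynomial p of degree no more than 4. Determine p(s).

Write p(s) = as^4 + bs^3 + cs^2 + ds + e. Substituting each data point gives a linear system:
  256a - 64b + 16c - 4d + e = -367
  81a - 27b + 9c - 3d + e = -119
  16a + 8b + 4c + 2d + e = 41
  81a + 27b + 9c + 3d + e = 67
  1296a + 216b + 36c + 6d + e = -407
Solving the system yields a = -1, b = 3, c = 6, d = 4, e = 1.
So p(s) = -s^4 + 3s^3 + 6s^2 + 4s + 1.
Check: p(-3) = -119. ✓

p(s) = -s^4 + 3s^3 + 6s^2 + 4s + 1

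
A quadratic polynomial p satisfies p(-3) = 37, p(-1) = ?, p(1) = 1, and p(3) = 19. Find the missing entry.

7

The 3 known points determine the degree-2 polynomial uniquely.
Write p(u) = au^2 + bu + c. Substituting each data point gives a linear system:
  9a - 3b + c = 37
  a + b + c = 1
  9a + 3b + c = 19
Solving the system yields a = 3, b = -3, c = 1.
So p(u) = 3u^2 - 3u + 1.
Then p(-1) = 7.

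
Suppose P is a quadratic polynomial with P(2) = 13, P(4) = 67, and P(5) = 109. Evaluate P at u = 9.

377

Write P(u) = au^2 + bu + c. Substituting each data point gives a linear system:
  4a + 2b + c = 13
  16a + 4b + c = 67
  25a + 5b + c = 109
Solving the system yields a = 5, b = -3, c = -1.
So P(u) = 5u^2 - 3u - 1.
Then P(9) = 377.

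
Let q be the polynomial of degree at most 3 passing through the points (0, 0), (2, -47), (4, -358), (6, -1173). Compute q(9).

Write q(t) = at^3 + bt^2 + ct + d. Substituting each data point gives a linear system:
  d = 0
  8a + 4b + 2c + d = -47
  64a + 16b + 4c + d = -358
  216a + 36b + 6c + d = -1173
Solving the system yields a = -5, b = -3, c = 5/2, d = 0.
So q(t) = -5t^3 - 3t^2 + (5/2)t.
Then q(9) = -7731/2.

-7731/2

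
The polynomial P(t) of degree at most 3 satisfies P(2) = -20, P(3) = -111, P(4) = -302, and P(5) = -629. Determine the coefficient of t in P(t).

Write P(t) = at^3 + bt^2 + ct + d. Substituting each data point gives a linear system:
  8a + 4b + 2c + d = -20
  27a + 9b + 3c + d = -111
  64a + 16b + 4c + d = -302
  125a + 25b + 5c + d = -629
Solving the system yields a = -6, b = 4, c = 3, d = 6.
So P(t) = -6t^3 + 4t^2 + 3t + 6.
The coefficient of t is 3.

3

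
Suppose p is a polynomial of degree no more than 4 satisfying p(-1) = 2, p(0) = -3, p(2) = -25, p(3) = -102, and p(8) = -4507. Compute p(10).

-10833

Write p(s) = as^4 + bs^3 + cs^2 + ds + e. Substituting each data point gives a linear system:
  a - b + c - d + e = 2
  e = -3
  16a + 8b + 4c + 2d + e = -25
  81a + 27b + 9c + 3d + e = -102
  4096a + 512b + 64c + 8d + e = -4507
Solving the system yields a = -1, b = -1, c = 2, d = -3, e = -3.
So p(s) = -s^4 - s^3 + 2s^2 - 3s - 3.
Then p(10) = -10833.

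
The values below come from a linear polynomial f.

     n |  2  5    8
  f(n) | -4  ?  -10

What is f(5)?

-7

The 2 known points determine the degree-1 polynomial uniquely.
Write f(n) = an + b. Substituting each data point gives a linear system:
  2a + b = -4
  8a + b = -10
Solving the system yields a = -1, b = -2.
So f(n) = -n - 2.
Then f(5) = -7.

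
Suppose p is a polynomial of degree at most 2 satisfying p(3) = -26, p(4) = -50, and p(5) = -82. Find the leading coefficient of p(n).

Write p(n) = an^2 + bn + c. Substituting each data point gives a linear system:
  9a + 3b + c = -26
  16a + 4b + c = -50
  25a + 5b + c = -82
Solving the system yields a = -4, b = 4, c = -2.
So p(n) = -4n^2 + 4n - 2.
The leading coefficient is -4.

-4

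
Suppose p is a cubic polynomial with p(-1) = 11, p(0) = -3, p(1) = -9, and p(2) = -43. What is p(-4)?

Forward differences of the values at x = -1, 0, 1, 2:
  p  : 11  -3  -9  -43
  Δ  : -14  -6  -34
  Δ^2: 8  -28
  Δ^3: -36
The third differences are constant, confirming degree 3.
Interpolating (Newton forward form) and evaluating at x = -4 gives p(-4) = 461.

461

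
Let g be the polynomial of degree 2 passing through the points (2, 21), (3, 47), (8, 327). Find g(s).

g(s) = 5s^2 + s - 1

Write g(s) = as^2 + bs + c. Substituting each data point gives a linear system:
  4a + 2b + c = 21
  9a + 3b + c = 47
  64a + 8b + c = 327
Solving the system yields a = 5, b = 1, c = -1.
So g(s) = 5s^2 + s - 1.
Check: g(8) = 327. ✓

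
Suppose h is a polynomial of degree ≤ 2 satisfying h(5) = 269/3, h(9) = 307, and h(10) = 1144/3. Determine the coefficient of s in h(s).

Write h(s) = as^2 + bs + c. Substituting each data point gives a linear system:
  25a + 5b + c = 269/3
  81a + 9b + c = 307
  100a + 10b + c = 1144/3
Solving the system yields a = 4, b = -5/3, c = -2.
So h(s) = 4s^2 - (5/3)s - 2.
The coefficient of s is -5/3.

-5/3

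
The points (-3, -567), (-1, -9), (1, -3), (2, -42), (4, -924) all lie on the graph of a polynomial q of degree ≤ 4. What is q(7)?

-10017

Write q(x) = ax^4 + bx^3 + cx^2 + dx + e. Substituting each data point gives a linear system:
  81a - 27b + 9c - 3d + e = -567
  a - b + c - d + e = -9
  a + b + c + d + e = -3
  16a + 8b + 4c + 2d + e = -42
  256a + 64b + 16c + 4d + e = -924
Solving the system yields a = -5, b = 6, c = -1, d = -3, e = 0.
So q(x) = -5x^4 + 6x^3 - x^2 - 3x.
Then q(7) = -10017.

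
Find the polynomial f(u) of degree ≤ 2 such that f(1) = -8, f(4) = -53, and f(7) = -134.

Write f(u) = au^2 + bu + c. Substituting each data point gives a linear system:
  a + b + c = -8
  16a + 4b + c = -53
  49a + 7b + c = -134
Solving the system yields a = -2, b = -5, c = -1.
So f(u) = -2u^2 - 5u - 1.
Check: f(7) = -134. ✓

f(u) = -2u^2 - 5u - 1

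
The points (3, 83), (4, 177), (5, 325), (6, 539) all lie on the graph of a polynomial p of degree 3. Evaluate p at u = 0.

Write p(u) = au^3 + bu^2 + cu + d. Substituting each data point gives a linear system:
  27a + 9b + 3c + d = 83
  64a + 16b + 4c + d = 177
  125a + 25b + 5c + d = 325
  216a + 36b + 6c + d = 539
Solving the system yields a = 2, b = 3, c = -1, d = 5.
So p(u) = 2u^3 + 3u^2 - u + 5.
Then p(0) = 5.

5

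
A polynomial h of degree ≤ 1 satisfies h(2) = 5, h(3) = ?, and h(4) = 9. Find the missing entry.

7

On equispaced nodes a degree-1 polynomial has vanishing second forward difference, so
  h(2) - 2·h(3) + h(4) = 0.
Substituting the known values and solving for h(3):
  -2·h(3) = -14
  h(3) = 7.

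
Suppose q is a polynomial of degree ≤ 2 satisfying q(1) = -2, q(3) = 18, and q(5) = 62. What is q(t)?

Using the Lagrange interpolation formula with nodes 1, 3, 5:
  L_0(t) = (t - 3)(t - 5) / 8
  L_1(t) = (t - 1)(t - 5) / -4
  L_2(t) = (t - 1)(t - 3) / 8
Then q(t) = -2·L_0(t) + 18·L_1(t) + 62·L_2(t).
Expanding and collecting terms gives q(t) = 3t² - 2t - 3.
Check: q(3) = 18. ✓

q(t) = 3t^2 - 2t - 3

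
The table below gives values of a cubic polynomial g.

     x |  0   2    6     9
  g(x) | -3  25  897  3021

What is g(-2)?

Write g(x) = ax^3 + bx^2 + cx + d. Substituting each data point gives a linear system:
  d = -3
  8a + 4b + 2c + d = 25
  216a + 36b + 6c + d = 897
  729a + 81b + 9c + d = 3021
Solving the system yields a = 4, b = 2, c = -6, d = -3.
So g(x) = 4x³ + 2x² - 6x - 3.
Then g(-2) = -15.

-15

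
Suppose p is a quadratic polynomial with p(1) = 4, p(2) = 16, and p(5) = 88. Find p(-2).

4

Write p(x) = ax^2 + bx + c. Substituting each data point gives a linear system:
  a + b + c = 4
  4a + 2b + c = 16
  25a + 5b + c = 88
Solving the system yields a = 3, b = 3, c = -2.
So p(x) = 3x^2 + 3x - 2.
Then p(-2) = 4.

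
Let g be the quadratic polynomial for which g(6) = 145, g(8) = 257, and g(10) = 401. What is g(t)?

Using the Lagrange interpolation formula with nodes 6, 8, 10:
  L_0(t) = (t - 8)(t - 10) / 8
  L_1(t) = (t - 6)(t - 10) / -4
  L_2(t) = (t - 6)(t - 8) / 8
Then g(t) = 145·L_0(t) + 257·L_1(t) + 401·L_2(t).
Expanding and collecting terms gives g(t) = 4t² + 1.
Check: g(8) = 257. ✓

g(t) = 4t^2 + 1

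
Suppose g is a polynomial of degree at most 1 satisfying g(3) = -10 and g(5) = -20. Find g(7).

-30

Write g(s) = as + b. Substituting each data point gives a linear system:
  3a + b = -10
  5a + b = -20
Solving the system yields a = -5, b = 5.
So g(s) = -5s + 5.
Then g(7) = -30.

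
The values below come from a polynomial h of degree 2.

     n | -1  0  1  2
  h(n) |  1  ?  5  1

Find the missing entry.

The 3 known points determine the degree-2 polynomial uniquely.
Write h(n) = an^2 + bn + c. Substituting each data point gives a linear system:
  a - b + c = 1
  a + b + c = 5
  4a + 2b + c = 1
Solving the system yields a = -2, b = 2, c = 5.
So h(n) = -2n^2 + 2n + 5.
Then h(0) = 5.

5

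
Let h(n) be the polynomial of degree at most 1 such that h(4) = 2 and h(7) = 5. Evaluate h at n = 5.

Write h(n) = an + b. Substituting each data point gives a linear system:
  4a + b = 2
  7a + b = 5
Solving the system yields a = 1, b = -2.
So h(n) = n - 2.
Then h(5) = 3.

3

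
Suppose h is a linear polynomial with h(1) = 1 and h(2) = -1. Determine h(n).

Write h(n) = an + b. Substituting each data point gives a linear system:
  a + b = 1
  2a + b = -1
Solving the system yields a = -2, b = 3.
So h(n) = -2n + 3.
Check: h(1) = 1. ✓

h(n) = -2n + 3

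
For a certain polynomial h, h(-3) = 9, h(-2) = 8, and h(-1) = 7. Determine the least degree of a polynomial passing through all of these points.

Forward differences of the values at x = -3, -2, -1:
  h  : 9  8  7
  Δ  : -1  -1
  Δ^2: 0
The first differences are constant (-1) and nonzero, while all higher differences vanish, so the minimal degree is 1.

1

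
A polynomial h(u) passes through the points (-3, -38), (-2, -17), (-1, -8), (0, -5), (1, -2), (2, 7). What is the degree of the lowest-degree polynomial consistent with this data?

3

Forward differences of the values at u = -3, -2, -1, 0, 1, 2:
  h  : -38  -17  -8  -5  -2  7
  Δ  : 21  9  3  3  9
  Δ^2: -12  -6  0  6
  Δ^3: 6  6  6
  Δ^4: 0  0
  Δ^5: 0
The third differences are constant (6) and nonzero, while all higher differences vanish, so the minimal degree is 3.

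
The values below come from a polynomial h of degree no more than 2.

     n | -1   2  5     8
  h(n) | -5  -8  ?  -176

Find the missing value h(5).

-65

On equispaced nodes a degree-2 polynomial has vanishing third forward difference, so
  - h(-1) + 3·h(2) - 3·h(5) + h(8) = 0.
Substituting the known values and solving for h(5):
  -3·h(5) = 195
  h(5) = -65.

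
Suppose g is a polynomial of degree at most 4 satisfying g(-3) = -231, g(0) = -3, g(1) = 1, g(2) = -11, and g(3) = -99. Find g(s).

Write g(s) = as^4 + bs^3 + cs^2 + ds + e. Substituting each data point gives a linear system:
  81a - 27b + 9c - 3d + e = -231
  e = -3
  a + b + c + d + e = 1
  16a + 8b + 4c + 2d + e = -11
  81a + 27b + 9c + 3d + e = -99
Solving the system yields a = -2, b = 2, c = 0, d = 4, e = -3.
So g(s) = -2s^4 + 2s^3 + 4s - 3.
Check: g(3) = -99. ✓

g(s) = -2s^4 + 2s^3 + 4s - 3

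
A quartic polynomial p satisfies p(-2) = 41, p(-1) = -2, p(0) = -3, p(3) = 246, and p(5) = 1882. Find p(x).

Write p(x) = ax^4 + bx^3 + cx^2 + dx + e. Substituting each data point gives a linear system:
  16a - 8b + 4c - 2d + e = 41
  a - b + c - d + e = -2
  e = -3
  81a + 27b + 9c + 3d + e = 246
  625a + 125b + 25c + 5d + e = 1882
Solving the system yields a = 3, b = 0, c = 0, d = 2, e = -3.
So p(x) = 3x^4 + 2x - 3.
Check: p(3) = 246. ✓

p(x) = 3x^4 + 2x - 3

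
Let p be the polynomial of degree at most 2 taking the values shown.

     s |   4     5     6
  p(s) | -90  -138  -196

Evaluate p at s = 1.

-6

Write p(s) = as^2 + bs + c. Substituting each data point gives a linear system:
  16a + 4b + c = -90
  25a + 5b + c = -138
  36a + 6b + c = -196
Solving the system yields a = -5, b = -3, c = 2.
So p(s) = -5s^2 - 3s + 2.
Then p(1) = -6.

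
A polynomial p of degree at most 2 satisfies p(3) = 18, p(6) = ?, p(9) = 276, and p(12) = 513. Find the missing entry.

The 3 known points determine the degree-2 polynomial uniquely.
Write p(s) = as^2 + bs + c. Substituting each data point gives a linear system:
  9a + 3b + c = 18
  81a + 9b + c = 276
  144a + 12b + c = 513
Solving the system yields a = 4, b = -5, c = -3.
So p(s) = 4s² - 5s - 3.
Then p(6) = 111.

111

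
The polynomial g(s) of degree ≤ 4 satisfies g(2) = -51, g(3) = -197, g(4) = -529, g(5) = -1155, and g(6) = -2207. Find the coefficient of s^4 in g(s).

Write g(s) = as^4 + bs^3 + cs^2 + ds + e. Substituting each data point gives a linear system:
  16a + 8b + 4c + 2d + e = -51
  81a + 27b + 9c + 3d + e = -197
  256a + 64b + 16c + 4d + e = -529
  625a + 125b + 25c + 5d + e = -1155
  1296a + 216b + 36c + 6d + e = -2207
Solving the system yields a = -1, b = -4, c = -2, d = 5, e = -5.
So g(s) = -s^4 - 4s^3 - 2s^2 + 5s - 5.
The leading coefficient is -1.

-1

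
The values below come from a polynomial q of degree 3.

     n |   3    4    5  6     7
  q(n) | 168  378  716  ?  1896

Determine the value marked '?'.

The 4 known points determine the degree-3 polynomial uniquely.
Write q(n) = an^3 + bn^2 + cn + d. Substituting each data point gives a linear system:
  27a + 9b + 3c + d = 168
  64a + 16b + 4c + d = 378
  125a + 25b + 5c + d = 716
  343a + 49b + 7c + d = 1896
Solving the system yields a = 5, b = 4, c = -3, d = 6.
So q(n) = 5n³ + 4n² - 3n + 6.
Then q(6) = 1212.

1212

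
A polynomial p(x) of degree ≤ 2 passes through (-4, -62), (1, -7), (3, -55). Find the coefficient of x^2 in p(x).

-5

Write p(x) = ax^2 + bx + c. Substituting each data point gives a linear system:
  16a - 4b + c = -62
  a + b + c = -7
  9a + 3b + c = -55
Solving the system yields a = -5, b = -4, c = 2.
So p(x) = -5x² - 4x + 2.
The leading coefficient is -5.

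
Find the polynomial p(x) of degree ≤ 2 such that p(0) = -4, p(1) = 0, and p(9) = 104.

p(x) = x^2 + 3x - 4

Using the Lagrange interpolation formula with nodes 0, 1, 9:
  L_0(x) = (x - 1)(x - 9) / 9
  L_1(x) = x(x - 9) / -8
  L_2(x) = x(x - 1) / 72
Then p(x) = -4·L_0(x) + 0·L_1(x) + 104·L_2(x).
Expanding and collecting terms gives p(x) = x² + 3x - 4.
Check: p(9) = 104. ✓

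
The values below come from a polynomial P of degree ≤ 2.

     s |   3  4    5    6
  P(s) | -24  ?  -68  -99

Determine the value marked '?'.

On equispaced nodes a degree-2 polynomial has vanishing third forward difference, so
  - P(3) + 3·P(4) - 3·P(5) + P(6) = 0.
Substituting the known values and solving for P(4):
  3·P(4) = -129
  P(4) = -43.

-43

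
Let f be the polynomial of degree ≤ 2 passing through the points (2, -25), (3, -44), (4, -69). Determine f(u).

f(u) = -3u^2 - 4u - 5

Write f(u) = au^2 + bu + c. Substituting each data point gives a linear system:
  4a + 2b + c = -25
  9a + 3b + c = -44
  16a + 4b + c = -69
Solving the system yields a = -3, b = -4, c = -5.
So f(u) = -3u^2 - 4u - 5.
Check: f(2) = -25. ✓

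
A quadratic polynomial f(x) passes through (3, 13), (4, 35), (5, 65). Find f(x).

Write f(x) = ax^2 + bx + c. Substituting each data point gives a linear system:
  9a + 3b + c = 13
  16a + 4b + c = 35
  25a + 5b + c = 65
Solving the system yields a = 4, b = -6, c = -5.
So f(x) = 4x² - 6x - 5.
Check: f(5) = 65. ✓

f(x) = 4x^2 - 6x - 5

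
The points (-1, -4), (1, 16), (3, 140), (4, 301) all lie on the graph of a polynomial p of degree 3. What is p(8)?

2165

Using the Lagrange interpolation formula with nodes -1, 1, 3, 4:
  L_0(n) = (n - 1)(n - 3)(n - 4) / -40
  L_1(n) = (n + 1)(n - 3)(n - 4) / 12
  L_2(n) = (n + 1)(n - 1)(n - 4) / -8
  L_3(n) = (n + 1)(n - 1)(n - 3) / 15
Then p(n) = -4·L_0(n) + 16·L_1(n) + 140·L_2(n) + 301·L_3(n).
Expanding and collecting terms gives p(n) = 4n^3 + n^2 + 6n + 5.
Evaluating at n = 8: p(8) = 2165.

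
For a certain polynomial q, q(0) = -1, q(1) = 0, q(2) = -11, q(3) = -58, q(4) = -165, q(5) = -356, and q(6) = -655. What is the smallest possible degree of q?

Forward differences of the values at u = 0, 1, 2, 3, 4, 5, 6:
  q  : -1  0  -11  -58  -165  -356  -655
  Δ  : 1  -11  -47  -107  -191  -299
  Δ^2: -12  -36  -60  -84  -108
  Δ^3: -24  -24  -24  -24
  Δ^4: 0  0  0
  Δ^5: 0  0
  Δ^6: 0
The third differences are constant (-24) and nonzero, while all higher differences vanish, so the minimal degree is 3.

3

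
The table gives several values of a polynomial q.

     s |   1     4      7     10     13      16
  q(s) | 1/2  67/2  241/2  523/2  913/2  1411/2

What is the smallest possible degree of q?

Forward differences of the values at s = 1, 4, 7, 10, 13, 16:
  q  : 1/2  67/2  241/2  523/2  913/2  1411/2
  Δ  : 33  87  141  195  249
  Δ^2: 54  54  54  54
  Δ^3: 0  0  0
  Δ^4: 0  0
  Δ^5: 0
The second differences are constant (54) and nonzero, while all higher differences vanish, so the minimal degree is 2.

2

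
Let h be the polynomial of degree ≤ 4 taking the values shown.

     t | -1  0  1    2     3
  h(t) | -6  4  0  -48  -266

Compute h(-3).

-428

Using the Lagrange interpolation formula with nodes -1, 0, 1, 2, 3:
  L_0(t) = t(t - 1)(t - 2)(t - 3) / 24
  L_1(t) = (t + 1)(t - 1)(t - 2)(t - 3) / -6
  L_2(t) = (t + 1)t(t - 2)(t - 3) / 4
  L_3(t) = (t + 1)t(t - 1)(t - 3) / -6
  L_4(t) = (t + 1)t(t - 1)(t - 2) / 24
Then h(t) = -6·L_0(t) + 4·L_1(t) + 0·L_2(t) - 48·L_3(t) - 266·L_4(t).
Expanding and collecting terms gives h(t) = -4t^4 + 3t^3 - 3t^2 + 4.
Evaluating at t = -3: h(-3) = -428.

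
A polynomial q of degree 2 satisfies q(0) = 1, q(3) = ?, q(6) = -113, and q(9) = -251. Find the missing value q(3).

On equispaced nodes a degree-2 polynomial has vanishing third forward difference, so
  - q(0) + 3·q(3) - 3·q(6) + q(9) = 0.
Substituting the known values and solving for q(3):
  3·q(3) = -87
  q(3) = -29.

-29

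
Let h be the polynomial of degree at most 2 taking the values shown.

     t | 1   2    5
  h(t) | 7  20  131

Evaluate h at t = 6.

192

Write h(t) = at^2 + bt + c. Substituting each data point gives a linear system:
  a + b + c = 7
  4a + 2b + c = 20
  25a + 5b + c = 131
Solving the system yields a = 6, b = -5, c = 6.
So h(t) = 6t² - 5t + 6.
Then h(6) = 192.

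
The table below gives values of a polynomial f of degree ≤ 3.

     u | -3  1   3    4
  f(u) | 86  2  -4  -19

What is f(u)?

f(u) = -u^3 + 4u^2 - 6u + 5

Write f(u) = au^3 + bu^2 + cu + d. Substituting each data point gives a linear system:
  -27a + 9b - 3c + d = 86
  a + b + c + d = 2
  27a + 9b + 3c + d = -4
  64a + 16b + 4c + d = -19
Solving the system yields a = -1, b = 4, c = -6, d = 5.
So f(u) = -u³ + 4u² - 6u + 5.
Check: f(-3) = 86. ✓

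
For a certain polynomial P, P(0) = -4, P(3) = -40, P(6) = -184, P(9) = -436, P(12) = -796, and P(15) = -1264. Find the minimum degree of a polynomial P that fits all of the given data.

2

Forward differences of the values at n = 0, 3, 6, 9, 12, 15:
  P  : -4  -40  -184  -436  -796  -1264
  Δ  : -36  -144  -252  -360  -468
  Δ^2: -108  -108  -108  -108
  Δ^3: 0  0  0
  Δ^4: 0  0
  Δ^5: 0
The second differences are constant (-108) and nonzero, while all higher differences vanish, so the minimal degree is 2.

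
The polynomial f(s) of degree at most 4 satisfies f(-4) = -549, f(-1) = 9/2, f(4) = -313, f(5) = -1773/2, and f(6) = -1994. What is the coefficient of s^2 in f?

5

Write f(s) = as^4 + bs^3 + cs^2 + ds + e. Substituting each data point gives a linear system:
  256a - 64b + 16c - 4d + e = -549
  a - b + c - d + e = 9/2
  256a + 64b + 16c + 4d + e = -313
  625a + 125b + 25c + 5d + e = -1773/2
  1296a + 216b + 36c + 6d + e = -1994
Solving the system yields a = -2, b = 2, c = 5, d = -5/2, e = 1.
So f(s) = -2s⁴ + 2s³ + 5s² - (5/2)s + 1.
The coefficient of s^2 is 5.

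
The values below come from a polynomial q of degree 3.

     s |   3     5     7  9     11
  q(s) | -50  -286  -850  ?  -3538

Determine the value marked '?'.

-1886

The 4 known points determine the degree-3 polynomial uniquely.
Write q(s) = as^3 + bs^2 + cs + d. Substituting each data point gives a linear system:
  27a + 9b + 3c + d = -50
  125a + 25b + 5c + d = -286
  343a + 49b + 7c + d = -850
  1331a + 121b + 11c + d = -3538
Solving the system yields a = -3, b = 4, c = -3, d = 4.
So q(s) = -3s³ + 4s² - 3s + 4.
Then q(9) = -1886.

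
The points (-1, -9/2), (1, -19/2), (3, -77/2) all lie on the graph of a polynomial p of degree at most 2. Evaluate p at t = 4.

-62

Using the Lagrange interpolation formula with nodes -1, 1, 3:
  L_0(t) = (t - 1)(t - 3) / 8
  L_1(t) = (t + 1)(t - 3) / -4
  L_2(t) = (t + 1)(t - 1) / 8
Then p(t) = -9/2·L_0(t) - 19/2·L_1(t) - 77/2·L_2(t).
Expanding and collecting terms gives p(t) = -3t^2 - (5/2)t - 4.
Evaluating at t = 4: p(4) = -62.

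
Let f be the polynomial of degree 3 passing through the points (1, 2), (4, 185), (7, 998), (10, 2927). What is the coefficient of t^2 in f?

-1

Write f(t) = at^3 + bt^2 + ct + d. Substituting each data point gives a linear system:
  a + b + c + d = 2
  64a + 16b + 4c + d = 185
  343a + 49b + 7c + d = 998
  1000a + 100b + 10c + d = 2927
Solving the system yields a = 3, b = -1, c = 3, d = -3.
So f(t) = 3t³ - t² + 3t - 3.
The coefficient of t^2 is -1.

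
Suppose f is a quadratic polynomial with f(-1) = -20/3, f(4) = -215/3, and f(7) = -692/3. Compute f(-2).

-71/3

Using the Lagrange interpolation formula with nodes -1, 4, 7:
  L_0(n) = (n - 4)(n - 7) / 40
  L_1(n) = (n + 1)(n - 7) / -15
  L_2(n) = (n + 1)(n - 4) / 24
Then f(n) = -20/3·L_0(n) - 215/3·L_1(n) - 692/3·L_2(n).
Expanding and collecting terms gives f(n) = -5n² + 2n + 1/3.
Evaluating at n = -2: f(-2) = -71/3.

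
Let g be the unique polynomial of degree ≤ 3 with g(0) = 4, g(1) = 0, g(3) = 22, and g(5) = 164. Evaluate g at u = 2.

Write g(u) = au^3 + bu^2 + cu + d. Substituting each data point gives a linear system:
  d = 4
  a + b + c + d = 0
  27a + 9b + 3c + d = 22
  125a + 25b + 5c + d = 164
Solving the system yields a = 2, b = -3, c = -3, d = 4.
So g(u) = 2u^3 - 3u^2 - 3u + 4.
Then g(2) = 2.

2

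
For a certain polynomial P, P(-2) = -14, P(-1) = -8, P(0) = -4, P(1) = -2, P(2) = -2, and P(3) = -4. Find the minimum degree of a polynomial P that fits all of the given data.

2

Forward differences of the values at t = -2, -1, 0, 1, 2, 3:
  P  : -14  -8  -4  -2  -2  -4
  Δ  : 6  4  2  0  -2
  Δ^2: -2  -2  -2  -2
  Δ^3: 0  0  0
  Δ^4: 0  0
  Δ^5: 0
The second differences are constant (-2) and nonzero, while all higher differences vanish, so the minimal degree is 2.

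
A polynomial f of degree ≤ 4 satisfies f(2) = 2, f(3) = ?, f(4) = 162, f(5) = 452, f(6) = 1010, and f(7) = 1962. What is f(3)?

On equispaced nodes a degree-4 polynomial has vanishing fifth forward difference, so
  - f(2) + 5·f(3) - 10·f(4) + 10·f(5) - 5·f(6) + f(7) = 0.
Substituting the known values and solving for f(3):
  5·f(3) = 190
  f(3) = 38.

38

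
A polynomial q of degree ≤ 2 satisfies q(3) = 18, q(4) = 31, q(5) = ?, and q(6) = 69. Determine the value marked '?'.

48

The 3 known points determine the degree-2 polynomial uniquely.
Write q(t) = at^2 + bt + c. Substituting each data point gives a linear system:
  9a + 3b + c = 18
  16a + 4b + c = 31
  36a + 6b + c = 69
Solving the system yields a = 2, b = -1, c = 3.
So q(t) = 2t² - t + 3.
Then q(5) = 48.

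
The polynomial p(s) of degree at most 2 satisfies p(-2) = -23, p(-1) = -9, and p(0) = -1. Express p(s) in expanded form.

Write p(s) = as^2 + bs + c. Substituting each data point gives a linear system:
  4a - 2b + c = -23
  a - b + c = -9
  c = -1
Solving the system yields a = -3, b = 5, c = -1.
So p(s) = -3s^2 + 5s - 1.
Check: p(-1) = -9. ✓

p(s) = -3s^2 + 5s - 1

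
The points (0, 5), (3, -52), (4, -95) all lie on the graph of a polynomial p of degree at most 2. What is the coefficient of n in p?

Write p(n) = an^2 + bn + c. Substituting each data point gives a linear system:
  c = 5
  9a + 3b + c = -52
  16a + 4b + c = -95
Solving the system yields a = -6, b = -1, c = 5.
So p(n) = -6n² - n + 5.
The coefficient of n is -1.

-1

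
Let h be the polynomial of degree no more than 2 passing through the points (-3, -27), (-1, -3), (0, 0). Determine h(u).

Write h(u) = au^2 + bu + c. Substituting each data point gives a linear system:
  9a - 3b + c = -27
  a - b + c = -3
  c = 0
Solving the system yields a = -3, b = 0, c = 0.
So h(u) = -3u^2.
Check: h(-1) = -3. ✓

h(u) = -3u^2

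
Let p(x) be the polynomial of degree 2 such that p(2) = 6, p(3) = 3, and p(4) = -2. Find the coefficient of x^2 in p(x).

Write p(x) = ax^2 + bx + c. Substituting each data point gives a linear system:
  4a + 2b + c = 6
  9a + 3b + c = 3
  16a + 4b + c = -2
Solving the system yields a = -1, b = 2, c = 6.
So p(x) = -x² + 2x + 6.
The leading coefficient is -1.

-1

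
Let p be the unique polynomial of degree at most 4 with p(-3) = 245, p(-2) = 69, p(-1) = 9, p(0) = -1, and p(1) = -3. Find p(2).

-15

Write p(s) = as^4 + bs^3 + cs^2 + ds + e. Substituting each data point gives a linear system:
  81a - 27b + 9c - 3d + e = 245
  16a - 8b + 4c - 2d + e = 69
  a - b + c - d + e = 9
  e = -1
  a + b + c + d + e = -3
Solving the system yields a = 1, b = -5, c = 3, d = -1, e = -1.
So p(s) = s^4 - 5s^3 + 3s^2 - s - 1.
Then p(2) = -15.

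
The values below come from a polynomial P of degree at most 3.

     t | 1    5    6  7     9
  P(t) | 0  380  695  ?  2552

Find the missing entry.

The 4 known points determine the degree-3 polynomial uniquely.
Write P(t) = at^3 + bt^2 + ct + d. Substituting each data point gives a linear system:
  a + b + c + d = 0
  125a + 25b + 5c + d = 380
  216a + 36b + 6c + d = 695
  729a + 81b + 9c + d = 2552
Solving the system yields a = 4, b = -4, c = -5, d = 5.
So P(t) = 4t^3 - 4t^2 - 5t + 5.
Then P(7) = 1146.

1146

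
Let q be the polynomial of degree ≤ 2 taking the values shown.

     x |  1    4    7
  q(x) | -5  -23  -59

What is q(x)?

q(x) = -x^2 - x - 3

Write q(x) = ax^2 + bx + c. Substituting each data point gives a linear system:
  a + b + c = -5
  16a + 4b + c = -23
  49a + 7b + c = -59
Solving the system yields a = -1, b = -1, c = -3.
So q(x) = -x² - x - 3.
Check: q(7) = -59. ✓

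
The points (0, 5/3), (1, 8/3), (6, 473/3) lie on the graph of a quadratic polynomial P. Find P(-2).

89/3

Using the Lagrange interpolation formula with nodes 0, 1, 6:
  L_0(t) = (t - 1)(t - 6) / 6
  L_1(t) = t(t - 6) / -5
  L_2(t) = t(t - 1) / 30
Then P(t) = 5/3·L_0(t) + 8/3·L_1(t) + 473/3·L_2(t).
Expanding and collecting terms gives P(t) = 5t² - 4t + 5/3.
Evaluating at t = -2: P(-2) = 89/3.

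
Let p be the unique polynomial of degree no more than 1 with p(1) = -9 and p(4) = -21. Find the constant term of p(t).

Write p(t) = at + b. Substituting each data point gives a linear system:
  a + b = -9
  4a + b = -21
Solving the system yields a = -4, b = -5.
So p(t) = -4t - 5.
The constant term is -5.

-5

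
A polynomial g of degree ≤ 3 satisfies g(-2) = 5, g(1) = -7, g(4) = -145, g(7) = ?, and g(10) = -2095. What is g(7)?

On equispaced nodes a degree-3 polynomial has vanishing fourth forward difference, so
  g(-2) - 4·g(1) + 6·g(4) - 4·g(7) + g(10) = 0.
Substituting the known values and solving for g(7):
  -4·g(7) = 2932
  g(7) = -733.

-733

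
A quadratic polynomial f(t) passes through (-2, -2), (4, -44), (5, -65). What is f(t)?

f(t) = -2t^2 - 3t

Write f(t) = at^2 + bt + c. Substituting each data point gives a linear system:
  4a - 2b + c = -2
  16a + 4b + c = -44
  25a + 5b + c = -65
Solving the system yields a = -2, b = -3, c = 0.
So f(t) = -2t² - 3t.
Check: f(4) = -44. ✓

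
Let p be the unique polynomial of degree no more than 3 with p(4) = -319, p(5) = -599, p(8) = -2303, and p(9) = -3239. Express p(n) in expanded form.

Write p(n) = an^3 + bn^2 + cn + d. Substituting each data point gives a linear system:
  64a + 16b + 4c + d = -319
  125a + 25b + 5c + d = -599
  512a + 64b + 8c + d = -2303
  729a + 81b + 9c + d = -3239
Solving the system yields a = -4, b = -4, c = 0, d = 1.
So p(n) = -4n³ - 4n² + 1.
Check: p(4) = -319. ✓

p(n) = -4n^3 - 4n^2 + 1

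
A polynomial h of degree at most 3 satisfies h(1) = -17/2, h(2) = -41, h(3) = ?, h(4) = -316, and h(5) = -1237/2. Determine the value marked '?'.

The 4 known points determine the degree-3 polynomial uniquely.
Write h(n) = an^3 + bn^2 + cn + d. Substituting each data point gives a linear system:
  a + b + c + d = -17/2
  8a + 4b + 2c + d = -41
  64a + 16b + 4c + d = -316
  125a + 25b + 5c + d = -1237/2
Solving the system yields a = -5, b = 0, c = 5/2, d = -6.
So h(n) = -5n^3 + (5/2)n - 6.
Then h(3) = -267/2.

-267/2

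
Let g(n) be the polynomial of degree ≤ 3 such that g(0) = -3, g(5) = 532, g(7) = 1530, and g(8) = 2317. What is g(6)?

945

Write g(n) = an^3 + bn^2 + cn + d. Substituting each data point gives a linear system:
  d = -3
  125a + 25b + 5c + d = 532
  343a + 49b + 7c + d = 1530
  512a + 64b + 8c + d = 2317
Solving the system yields a = 5, b = -4, c = 2, d = -3.
So g(n) = 5n^3 - 4n^2 + 2n - 3.
Then g(6) = 945.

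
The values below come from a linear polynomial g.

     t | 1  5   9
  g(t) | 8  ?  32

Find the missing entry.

The 2 known points determine the degree-1 polynomial uniquely.
Write g(t) = at + b. Substituting each data point gives a linear system:
  a + b = 8
  9a + b = 32
Solving the system yields a = 3, b = 5.
So g(t) = 3t + 5.
Then g(5) = 20.

20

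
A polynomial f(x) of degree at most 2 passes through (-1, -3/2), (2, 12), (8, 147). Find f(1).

7/2

Write f(x) = ax^2 + bx + c. Substituting each data point gives a linear system:
  a - b + c = -3/2
  4a + 2b + c = 12
  64a + 8b + c = 147
Solving the system yields a = 2, b = 5/2, c = -1.
So f(x) = 2x² + (5/2)x - 1.
Then f(1) = 7/2.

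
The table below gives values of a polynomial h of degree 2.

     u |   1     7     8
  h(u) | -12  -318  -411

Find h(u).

h(u) = -6u^2 - 3u - 3

Write h(u) = au^2 + bu + c. Substituting each data point gives a linear system:
  a + b + c = -12
  49a + 7b + c = -318
  64a + 8b + c = -411
Solving the system yields a = -6, b = -3, c = -3.
So h(u) = -6u^2 - 3u - 3.
Check: h(1) = -12. ✓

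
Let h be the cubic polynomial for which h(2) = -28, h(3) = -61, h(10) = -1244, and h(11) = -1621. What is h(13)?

Write h(t) = at^3 + bt^2 + ct + d. Substituting each data point gives a linear system:
  8a + 4b + 2c + d = -28
  27a + 9b + 3c + d = -61
  1000a + 100b + 10c + d = -1244
  1331a + 121b + 11c + d = -1621
Solving the system yields a = -1, b = -2, c = -4, d = -4.
So h(t) = -t^3 - 2t^2 - 4t - 4.
Then h(13) = -2591.

-2591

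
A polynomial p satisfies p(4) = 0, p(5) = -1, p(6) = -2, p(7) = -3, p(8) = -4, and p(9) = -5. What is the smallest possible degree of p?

Forward differences of the values at t = 4, 5, 6, 7, 8, 9:
  p  : 0  -1  -2  -3  -4  -5
  Δ  : -1  -1  -1  -1  -1
  Δ^2: 0  0  0  0
  Δ^3: 0  0  0
  Δ^4: 0  0
  Δ^5: 0
The first differences are constant (-1) and nonzero, while all higher differences vanish, so the minimal degree is 1.

1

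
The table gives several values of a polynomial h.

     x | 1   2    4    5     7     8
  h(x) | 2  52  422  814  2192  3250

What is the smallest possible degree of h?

Divided differences on the nodes 1, 2, 4, 5, 7, 8:
  order 0: 2  52  422  814  2192  3250
  order 1: 50  185  392  689  1058
  order 2: 45  69  99  123
  order 3: 6  6  6
  order 4: 0  0
  order 5: 0
The order-3 divided differences are all 6 (nonzero) and every higher order vanishes, so the data lies on a polynomial of degree exactly 3.

3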